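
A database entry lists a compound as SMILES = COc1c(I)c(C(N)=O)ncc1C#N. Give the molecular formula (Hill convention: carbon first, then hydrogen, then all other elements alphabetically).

C8H6IN3O2

Walk through each heavy atom and fill implicit hydrogens from standard valence (C 4, N 3, O 2, S 2, halogen 1); for lowercase aromatic atoms, an aromatic c carries 1 H when it has two neighbours and 0 H with three, and aromatic n carries 0 H:
  atom 1: C, bond orders sum to 1 (valence 4) → 3 H
  atom 2: O, bond orders sum to 2 (valence 2) → 0 H
  atom 3: aromatic c, 3 neighbours → 0 H
  atom 4: aromatic c, 3 neighbours → 0 H
  atom 5: I (halogen, monovalent) → 0 H
  atom 6: aromatic c, 3 neighbours → 0 H
  atom 7: C, bond orders sum to 4 (valence 4) → 0 H
  atom 8: N, bond orders sum to 1 (valence 3) → 2 H
  atom 9: O, bond orders sum to 2 (valence 2) → 0 H
  atom 10: aromatic n, 2 neighbours → 0 H
  atom 11: aromatic c, 2 neighbours → 1 H
  atom 12: aromatic c, 3 neighbours → 0 H
  atom 13: C, bond orders sum to 4 (valence 4) → 0 H
  atom 14: N, bond orders sum to 3 (valence 3) → 0 H
Totals → C:8, H:6, I:1, N:3, O:2.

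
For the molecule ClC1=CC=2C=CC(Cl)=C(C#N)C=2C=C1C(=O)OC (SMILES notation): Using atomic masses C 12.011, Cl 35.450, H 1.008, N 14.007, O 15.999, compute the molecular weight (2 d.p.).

First, the molecular formula is C13H7Cl2NO2 (counting implicit H from valence).
  C: 13 × 12.011 = 156.143
  Cl: 2 × 35.450 = 70.900
  H: 7 × 1.008 = 7.056
  N: 1 × 14.007 = 14.007
  O: 2 × 15.999 = 31.998
Sum: 13×12.011 + 2×35.450 + 7×1.008 + 1×14.007 + 2×15.999 = 280.104 → 280.10 g/mol.

280.10 g/mol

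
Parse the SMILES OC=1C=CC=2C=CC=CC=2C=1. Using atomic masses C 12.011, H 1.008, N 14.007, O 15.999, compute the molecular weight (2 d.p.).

First, the molecular formula is C10H8O (counting implicit H from valence).
  C: 10 × 12.011 = 120.110
  H: 8 × 1.008 = 8.064
  O: 1 × 15.999 = 15.999
Sum: 10×12.011 + 8×1.008 + 1×15.999 = 144.173 → 144.17 g/mol.

144.17 g/mol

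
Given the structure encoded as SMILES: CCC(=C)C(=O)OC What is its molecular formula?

Walk through each heavy atom and fill implicit hydrogens from standard valence (C 4, N 3, O 2, S 2, halogen 1):
  atom 1: C, bond orders sum to 1 (valence 4) → 3 H
  atom 2: C, bond orders sum to 2 (valence 4) → 2 H
  atom 3: C, bond orders sum to 4 (valence 4) → 0 H
  atom 4: C, bond orders sum to 2 (valence 4) → 2 H
  atom 5: C, bond orders sum to 4 (valence 4) → 0 H
  atom 6: O, bond orders sum to 2 (valence 2) → 0 H
  atom 7: O, bond orders sum to 2 (valence 2) → 0 H
  atom 8: C, bond orders sum to 1 (valence 4) → 3 H
Totals → C:6, H:10, O:2.
In Hill order: C6H10O2.

C6H10O2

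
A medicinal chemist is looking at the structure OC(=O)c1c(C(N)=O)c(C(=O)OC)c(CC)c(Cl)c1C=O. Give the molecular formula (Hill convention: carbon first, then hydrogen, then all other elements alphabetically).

Walk through each heavy atom and fill implicit hydrogens from standard valence (C 4, N 3, O 2, S 2, halogen 1); for lowercase aromatic atoms, an aromatic c carries 1 H when it has two neighbours and 0 H with three, and aromatic n carries 0 H:
  atom 1: O, bond orders sum to 1 (valence 2) → 1 H
  atom 2: C, bond orders sum to 4 (valence 4) → 0 H
  atom 3: O, bond orders sum to 2 (valence 2) → 0 H
  atom 4: aromatic c, 3 neighbours → 0 H
  atom 5: aromatic c, 3 neighbours → 0 H
  atom 6: C, bond orders sum to 4 (valence 4) → 0 H
  atom 7: N, bond orders sum to 1 (valence 3) → 2 H
  atom 8: O, bond orders sum to 2 (valence 2) → 0 H
  atom 9: aromatic c, 3 neighbours → 0 H
  atom 10: C, bond orders sum to 4 (valence 4) → 0 H
  atom 11: O, bond orders sum to 2 (valence 2) → 0 H
  atom 12: O, bond orders sum to 2 (valence 2) → 0 H
  atom 13: C, bond orders sum to 1 (valence 4) → 3 H
  atom 14: aromatic c, 3 neighbours → 0 H
  atom 15: C, bond orders sum to 2 (valence 4) → 2 H
  atom 16: C, bond orders sum to 1 (valence 4) → 3 H
  atom 17: aromatic c, 3 neighbours → 0 H
  atom 18: Cl (halogen, monovalent) → 0 H
  atom 19: aromatic c, 3 neighbours → 0 H
  atom 20: C, bond orders sum to 3 (valence 4) → 1 H
  atom 21: O, bond orders sum to 2 (valence 2) → 0 H
Totals → C:13, H:12, Cl:1, N:1, O:6.
In Hill order: C13H12ClNO6.

C13H12ClNO6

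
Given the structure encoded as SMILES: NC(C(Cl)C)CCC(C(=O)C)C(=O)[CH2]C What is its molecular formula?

Walk through each heavy atom and fill implicit hydrogens from standard valence (C 4, N 3, O 2, S 2, halogen 1):
  atom 1: N, bond orders sum to 1 (valence 3) → 2 H
  atom 2: C, bond orders sum to 3 (valence 4) → 1 H
  atom 3: C, bond orders sum to 3 (valence 4) → 1 H
  atom 4: Cl (halogen, monovalent) → 0 H
  atom 5: C, bond orders sum to 1 (valence 4) → 3 H
  atom 6: C, bond orders sum to 2 (valence 4) → 2 H
  atom 7: C, bond orders sum to 2 (valence 4) → 2 H
  atom 8: C, bond orders sum to 3 (valence 4) → 1 H
  atom 9: C, bond orders sum to 4 (valence 4) → 0 H
  atom 10: O, bond orders sum to 2 (valence 2) → 0 H
  atom 11: C, bond orders sum to 1 (valence 4) → 3 H
  atom 12: C, bond orders sum to 4 (valence 4) → 0 H
  atom 13: O, bond orders sum to 2 (valence 2) → 0 H
  atom 14: C with explicit H count 2
  atom 15: C, bond orders sum to 1 (valence 4) → 3 H
Totals → C:11, H:20, Cl:1, N:1, O:2.

C11H20ClNO2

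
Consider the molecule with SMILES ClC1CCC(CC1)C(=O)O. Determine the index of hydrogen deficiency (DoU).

2

Molecular formula: C7H11ClO2.
DoU = (2C + 2 + N − H − X) / 2, where X is the halogen count and O/S are ignored.
    = (2·7 + 2 + 0 − 11 − 1) / 2 = 4 / 2 = 2.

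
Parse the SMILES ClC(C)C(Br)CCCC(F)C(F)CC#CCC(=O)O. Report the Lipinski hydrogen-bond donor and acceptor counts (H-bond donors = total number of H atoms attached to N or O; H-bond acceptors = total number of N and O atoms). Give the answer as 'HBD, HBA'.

Donors: find every N or O and count the H atoms it carries.
  atom 18 (O): bond orders sum to 2 → 0 H
  atom 19 (O): bond orders sum to 1 → 1 H
Lipinski HBD = 1.
Acceptors: N atoms = 0, O atoms = 2 → HBA = 2.

1, 2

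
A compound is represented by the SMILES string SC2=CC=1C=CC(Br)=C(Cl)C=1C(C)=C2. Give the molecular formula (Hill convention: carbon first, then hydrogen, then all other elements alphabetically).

Walk through each heavy atom and fill implicit hydrogens from standard valence (C 4, N 3, O 2, S 2, halogen 1):
  atom 1: S, bond orders sum to 1 (valence 2) → 1 H
  atom 2: C, bond orders sum to 4 (valence 4) → 0 H
  atom 3: C, bond orders sum to 3 (valence 4) → 1 H
  atom 4: C, bond orders sum to 4 (valence 4) → 0 H
  atom 5: C, bond orders sum to 3 (valence 4) → 1 H
  atom 6: C, bond orders sum to 3 (valence 4) → 1 H
  atom 7: C, bond orders sum to 4 (valence 4) → 0 H
  atom 8: Br (halogen, monovalent) → 0 H
  atom 9: C, bond orders sum to 4 (valence 4) → 0 H
  atom 10: Cl (halogen, monovalent) → 0 H
  atom 11: C, bond orders sum to 4 (valence 4) → 0 H
  atom 12: C, bond orders sum to 4 (valence 4) → 0 H
  atom 13: C, bond orders sum to 1 (valence 4) → 3 H
  atom 14: C, bond orders sum to 3 (valence 4) → 1 H
Totals → C:11, H:8, Br:1, Cl:1, S:1.
In Hill order: C11H8BrClS.

C11H8BrClS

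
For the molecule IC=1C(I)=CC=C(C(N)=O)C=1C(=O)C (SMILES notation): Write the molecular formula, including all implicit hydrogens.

C9H7I2NO2

Walk through each heavy atom and fill implicit hydrogens from standard valence (C 4, N 3, O 2, S 2, halogen 1):
  atom 1: I (halogen, monovalent) → 0 H
  atom 2: C, bond orders sum to 4 (valence 4) → 0 H
  atom 3: C, bond orders sum to 4 (valence 4) → 0 H
  atom 4: I (halogen, monovalent) → 0 H
  atom 5: C, bond orders sum to 3 (valence 4) → 1 H
  atom 6: C, bond orders sum to 3 (valence 4) → 1 H
  atom 7: C, bond orders sum to 4 (valence 4) → 0 H
  atom 8: C, bond orders sum to 4 (valence 4) → 0 H
  atom 9: N, bond orders sum to 1 (valence 3) → 2 H
  atom 10: O, bond orders sum to 2 (valence 2) → 0 H
  atom 11: C, bond orders sum to 4 (valence 4) → 0 H
  atom 12: C, bond orders sum to 4 (valence 4) → 0 H
  atom 13: O, bond orders sum to 2 (valence 2) → 0 H
  atom 14: C, bond orders sum to 1 (valence 4) → 3 H
Totals → C:9, H:7, I:2, N:1, O:2.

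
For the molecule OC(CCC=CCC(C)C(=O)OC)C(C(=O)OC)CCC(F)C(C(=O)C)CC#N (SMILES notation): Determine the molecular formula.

C21H32FNO6

Walk through each heavy atom and fill implicit hydrogens from standard valence (C 4, N 3, O 2, S 2, halogen 1):
  atom 1: O, bond orders sum to 1 (valence 2) → 1 H
  atom 2: C, bond orders sum to 3 (valence 4) → 1 H
  atom 3: C, bond orders sum to 2 (valence 4) → 2 H
  atom 4: C, bond orders sum to 2 (valence 4) → 2 H
  atom 5: C, bond orders sum to 3 (valence 4) → 1 H
  atom 6: C, bond orders sum to 3 (valence 4) → 1 H
  atom 7: C, bond orders sum to 2 (valence 4) → 2 H
  atom 8: C, bond orders sum to 3 (valence 4) → 1 H
  atom 9: C, bond orders sum to 1 (valence 4) → 3 H
  atom 10: C, bond orders sum to 4 (valence 4) → 0 H
  atom 11: O, bond orders sum to 2 (valence 2) → 0 H
  atom 12: O, bond orders sum to 2 (valence 2) → 0 H
  atom 13: C, bond orders sum to 1 (valence 4) → 3 H
  atom 14: C, bond orders sum to 3 (valence 4) → 1 H
  atom 15: C, bond orders sum to 4 (valence 4) → 0 H
  atom 16: O, bond orders sum to 2 (valence 2) → 0 H
  atom 17: O, bond orders sum to 2 (valence 2) → 0 H
  atom 18: C, bond orders sum to 1 (valence 4) → 3 H
  atom 19: C, bond orders sum to 2 (valence 4) → 2 H
  atom 20: C, bond orders sum to 2 (valence 4) → 2 H
  atom 21: C, bond orders sum to 3 (valence 4) → 1 H
  atom 22: F (halogen, monovalent) → 0 H
  atom 23: C, bond orders sum to 3 (valence 4) → 1 H
  atom 24: C, bond orders sum to 4 (valence 4) → 0 H
  atom 25: O, bond orders sum to 2 (valence 2) → 0 H
  atom 26: C, bond orders sum to 1 (valence 4) → 3 H
  atom 27: C, bond orders sum to 2 (valence 4) → 2 H
  atom 28: C, bond orders sum to 4 (valence 4) → 0 H
  atom 29: N, bond orders sum to 3 (valence 3) → 0 H
Totals → C:21, H:32, F:1, N:1, O:6.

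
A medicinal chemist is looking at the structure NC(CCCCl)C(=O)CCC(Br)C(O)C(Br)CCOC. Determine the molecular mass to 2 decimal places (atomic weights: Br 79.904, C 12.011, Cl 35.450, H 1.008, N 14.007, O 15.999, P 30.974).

437.60 g/mol

First, the molecular formula is C13H24Br2ClNO3 (counting implicit H from valence).
  Br: 2 × 79.904 = 159.808
  C: 13 × 12.011 = 156.143
  Cl: 1 × 35.450 = 35.450
  H: 24 × 1.008 = 24.192
  N: 1 × 14.007 = 14.007
  O: 3 × 15.999 = 47.997
Sum: 2×79.904 + 13×12.011 + 1×35.450 + 24×1.008 + 1×14.007 + 3×15.999 = 437.597 → 437.60 g/mol.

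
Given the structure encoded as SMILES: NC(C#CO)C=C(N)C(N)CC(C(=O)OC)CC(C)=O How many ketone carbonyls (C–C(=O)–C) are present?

The ketone motif appears at heavy-atom position 18 in the SMILES.
Other groups present: 1 alkene, 1 alkyne, 1 ester, 1 hydroxyl, 3 primary amine.
Ketone count: 1.

1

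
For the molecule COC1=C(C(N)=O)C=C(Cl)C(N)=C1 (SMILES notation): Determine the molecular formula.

C8H9ClN2O2

Walk through each heavy atom and fill implicit hydrogens from standard valence (C 4, N 3, O 2, S 2, halogen 1):
  atom 1: C, bond orders sum to 1 (valence 4) → 3 H
  atom 2: O, bond orders sum to 2 (valence 2) → 0 H
  atom 3: C, bond orders sum to 4 (valence 4) → 0 H
  atom 4: C, bond orders sum to 4 (valence 4) → 0 H
  atom 5: C, bond orders sum to 4 (valence 4) → 0 H
  atom 6: N, bond orders sum to 1 (valence 3) → 2 H
  atom 7: O, bond orders sum to 2 (valence 2) → 0 H
  atom 8: C, bond orders sum to 3 (valence 4) → 1 H
  atom 9: C, bond orders sum to 4 (valence 4) → 0 H
  atom 10: Cl (halogen, monovalent) → 0 H
  atom 11: C, bond orders sum to 4 (valence 4) → 0 H
  atom 12: N, bond orders sum to 1 (valence 3) → 2 H
  atom 13: C, bond orders sum to 3 (valence 4) → 1 H
Totals → C:8, H:9, Cl:1, N:2, O:2.
In Hill order: C8H9ClN2O2.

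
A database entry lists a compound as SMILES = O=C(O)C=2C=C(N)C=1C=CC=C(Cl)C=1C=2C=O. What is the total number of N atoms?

Scan the SMILES for N atoms (remember two-letter symbols like Cl and Br are single atoms).
Nitrogen count: 1.

1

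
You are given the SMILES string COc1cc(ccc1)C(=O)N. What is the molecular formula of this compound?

C8H9NO2

Walk through each heavy atom and fill implicit hydrogens from standard valence (C 4, N 3, O 2, S 2, halogen 1); for lowercase aromatic atoms, an aromatic c carries 1 H when it has two neighbours and 0 H with three, and aromatic n carries 0 H:
  atom 1: C, bond orders sum to 1 (valence 4) → 3 H
  atom 2: O, bond orders sum to 2 (valence 2) → 0 H
  atom 3: aromatic c, 3 neighbours → 0 H
  atom 4: aromatic c, 2 neighbours → 1 H
  atom 5: aromatic c, 3 neighbours → 0 H
  atom 6: aromatic c, 2 neighbours → 1 H
  atom 7: aromatic c, 2 neighbours → 1 H
  atom 8: aromatic c, 2 neighbours → 1 H
  atom 9: C, bond orders sum to 4 (valence 4) → 0 H
  atom 10: O, bond orders sum to 2 (valence 2) → 0 H
  atom 11: N, bond orders sum to 1 (valence 3) → 2 H
Totals → C:8, H:9, N:1, O:2.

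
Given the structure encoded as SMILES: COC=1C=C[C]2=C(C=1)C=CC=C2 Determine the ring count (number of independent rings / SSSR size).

2

In SMILES, each pair of matching ring-closure digits denotes one ring-closing bond; the number of such bonds equals the number of independent rings.
Ring-closure bonds here: 2.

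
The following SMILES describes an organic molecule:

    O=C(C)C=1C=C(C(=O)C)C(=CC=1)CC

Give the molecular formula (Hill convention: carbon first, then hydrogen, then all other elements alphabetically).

Walk through each heavy atom and fill implicit hydrogens from standard valence (C 4, N 3, O 2, S 2, halogen 1):
  atom 1: O, bond orders sum to 2 (valence 2) → 0 H
  atom 2: C, bond orders sum to 4 (valence 4) → 0 H
  atom 3: C, bond orders sum to 1 (valence 4) → 3 H
  atom 4: C, bond orders sum to 4 (valence 4) → 0 H
  atom 5: C, bond orders sum to 3 (valence 4) → 1 H
  atom 6: C, bond orders sum to 4 (valence 4) → 0 H
  atom 7: C, bond orders sum to 4 (valence 4) → 0 H
  atom 8: O, bond orders sum to 2 (valence 2) → 0 H
  atom 9: C, bond orders sum to 1 (valence 4) → 3 H
  atom 10: C, bond orders sum to 4 (valence 4) → 0 H
  atom 11: C, bond orders sum to 3 (valence 4) → 1 H
  atom 12: C, bond orders sum to 3 (valence 4) → 1 H
  atom 13: C, bond orders sum to 2 (valence 4) → 2 H
  atom 14: C, bond orders sum to 1 (valence 4) → 3 H
Totals → C:12, H:14, O:2.

C12H14O2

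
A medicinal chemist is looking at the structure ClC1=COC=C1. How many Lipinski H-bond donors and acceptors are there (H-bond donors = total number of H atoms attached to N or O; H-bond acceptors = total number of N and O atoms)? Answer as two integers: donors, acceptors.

0, 1

Donors: find every N or O and count the H atoms it carries.
  atom 4 (O): bond orders sum to 2 → 0 H
Lipinski HBD = 0.
Acceptors: N atoms = 0, O atoms = 1 → HBA = 1.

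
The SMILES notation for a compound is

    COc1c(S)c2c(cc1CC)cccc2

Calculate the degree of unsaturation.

7

Molecular formula: C13H14OS.
DoU = (2C + 2 + N − H − X) / 2, where X is the halogen count and O/S are ignored.
    = (2·13 + 2 + 0 − 14 − 0) / 2 = 14 / 2 = 7.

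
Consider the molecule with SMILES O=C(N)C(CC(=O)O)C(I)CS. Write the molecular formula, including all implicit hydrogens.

C6H10INO3S

Walk through each heavy atom and fill implicit hydrogens from standard valence (C 4, N 3, O 2, S 2, halogen 1):
  atom 1: O, bond orders sum to 2 (valence 2) → 0 H
  atom 2: C, bond orders sum to 4 (valence 4) → 0 H
  atom 3: N, bond orders sum to 1 (valence 3) → 2 H
  atom 4: C, bond orders sum to 3 (valence 4) → 1 H
  atom 5: C, bond orders sum to 2 (valence 4) → 2 H
  atom 6: C, bond orders sum to 4 (valence 4) → 0 H
  atom 7: O, bond orders sum to 2 (valence 2) → 0 H
  atom 8: O, bond orders sum to 1 (valence 2) → 1 H
  atom 9: C, bond orders sum to 3 (valence 4) → 1 H
  atom 10: I (halogen, monovalent) → 0 H
  atom 11: C, bond orders sum to 2 (valence 4) → 2 H
  atom 12: S, bond orders sum to 1 (valence 2) → 1 H
Totals → C:6, H:10, I:1, N:1, O:3, S:1.
In Hill order: C6H10INO3S.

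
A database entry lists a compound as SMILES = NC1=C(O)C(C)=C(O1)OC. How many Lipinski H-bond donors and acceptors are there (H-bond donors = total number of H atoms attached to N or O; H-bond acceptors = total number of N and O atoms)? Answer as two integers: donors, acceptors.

3, 4

Donors: find every N or O and count the H atoms it carries.
  atom 1 (N): bond orders sum to 1 → 2 H
  atom 4 (O): bond orders sum to 1 → 1 H
  atom 8 (O): bond orders sum to 2 → 0 H
  atom 9 (O): bond orders sum to 2 → 0 H
Lipinski HBD = 3.
Acceptors: N atoms = 1, O atoms = 3 → HBA = 4.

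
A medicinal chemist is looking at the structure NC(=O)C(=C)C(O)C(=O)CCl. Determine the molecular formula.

C6H8ClNO3

Walk through each heavy atom and fill implicit hydrogens from standard valence (C 4, N 3, O 2, S 2, halogen 1):
  atom 1: N, bond orders sum to 1 (valence 3) → 2 H
  atom 2: C, bond orders sum to 4 (valence 4) → 0 H
  atom 3: O, bond orders sum to 2 (valence 2) → 0 H
  atom 4: C, bond orders sum to 4 (valence 4) → 0 H
  atom 5: C, bond orders sum to 2 (valence 4) → 2 H
  atom 6: C, bond orders sum to 3 (valence 4) → 1 H
  atom 7: O, bond orders sum to 1 (valence 2) → 1 H
  atom 8: C, bond orders sum to 4 (valence 4) → 0 H
  atom 9: O, bond orders sum to 2 (valence 2) → 0 H
  atom 10: C, bond orders sum to 2 (valence 4) → 2 H
  atom 11: Cl (halogen, monovalent) → 0 H
Totals → C:6, H:8, Cl:1, N:1, O:3.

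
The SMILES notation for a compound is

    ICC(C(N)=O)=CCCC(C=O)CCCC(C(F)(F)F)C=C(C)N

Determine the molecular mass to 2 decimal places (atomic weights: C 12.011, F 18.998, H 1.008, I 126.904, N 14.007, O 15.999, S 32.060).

First, the molecular formula is C16H24F3IN2O2 (counting implicit H from valence).
  C: 16 × 12.011 = 192.176
  F: 3 × 18.998 = 56.994
  H: 24 × 1.008 = 24.192
  I: 1 × 126.904 = 126.904
  N: 2 × 14.007 = 28.014
  O: 2 × 15.999 = 31.998
Sum: 16×12.011 + 3×18.998 + 24×1.008 + 1×126.904 + 2×14.007 + 2×15.999 = 460.278 → 460.28 g/mol.

460.28 g/mol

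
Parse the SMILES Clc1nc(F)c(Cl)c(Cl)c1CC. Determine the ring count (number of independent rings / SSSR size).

In SMILES, each pair of matching ring-closure digits denotes one ring-closing bond; the number of such bonds equals the number of independent rings.
Ring-closure bonds here: 1.

1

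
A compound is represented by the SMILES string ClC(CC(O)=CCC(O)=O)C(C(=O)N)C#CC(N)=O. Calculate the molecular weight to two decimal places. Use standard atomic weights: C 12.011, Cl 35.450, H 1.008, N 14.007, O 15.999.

First, the molecular formula is C11H13ClN2O5 (counting implicit H from valence).
  C: 11 × 12.011 = 132.121
  Cl: 1 × 35.450 = 35.450
  H: 13 × 1.008 = 13.104
  N: 2 × 14.007 = 28.014
  O: 5 × 15.999 = 79.995
Sum: 11×12.011 + 1×35.450 + 13×1.008 + 2×14.007 + 5×15.999 = 288.684 → 288.68 g/mol.

288.68 g/mol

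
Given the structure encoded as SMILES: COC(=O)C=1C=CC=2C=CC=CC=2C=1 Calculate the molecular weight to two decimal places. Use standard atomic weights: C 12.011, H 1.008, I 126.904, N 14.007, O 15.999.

First, the molecular formula is C12H10O2 (counting implicit H from valence).
  C: 12 × 12.011 = 144.132
  H: 10 × 1.008 = 10.080
  O: 2 × 15.999 = 31.998
Sum: 12×12.011 + 10×1.008 + 2×15.999 = 186.210 → 186.21 g/mol.

186.21 g/mol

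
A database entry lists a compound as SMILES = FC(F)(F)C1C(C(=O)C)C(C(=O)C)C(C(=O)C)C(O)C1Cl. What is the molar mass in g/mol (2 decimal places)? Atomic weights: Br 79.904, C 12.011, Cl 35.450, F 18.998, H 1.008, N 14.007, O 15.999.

First, the molecular formula is C13H16ClF3O4 (counting implicit H from valence).
  C: 13 × 12.011 = 156.143
  Cl: 1 × 35.450 = 35.450
  F: 3 × 18.998 = 56.994
  H: 16 × 1.008 = 16.128
  O: 4 × 15.999 = 63.996
Sum: 13×12.011 + 1×35.450 + 3×18.998 + 16×1.008 + 4×15.999 = 328.711 → 328.71 g/mol.

328.71 g/mol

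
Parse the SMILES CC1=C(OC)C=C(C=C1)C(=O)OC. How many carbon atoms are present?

10

Count every carbon token in the SMILES (each C, including those in ring-closure positions and inside branches).
Carbon count: 10.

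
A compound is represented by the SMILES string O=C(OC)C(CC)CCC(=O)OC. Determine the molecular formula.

Walk through each heavy atom and fill implicit hydrogens from standard valence (C 4, N 3, O 2, S 2, halogen 1):
  atom 1: O, bond orders sum to 2 (valence 2) → 0 H
  atom 2: C, bond orders sum to 4 (valence 4) → 0 H
  atom 3: O, bond orders sum to 2 (valence 2) → 0 H
  atom 4: C, bond orders sum to 1 (valence 4) → 3 H
  atom 5: C, bond orders sum to 3 (valence 4) → 1 H
  atom 6: C, bond orders sum to 2 (valence 4) → 2 H
  atom 7: C, bond orders sum to 1 (valence 4) → 3 H
  atom 8: C, bond orders sum to 2 (valence 4) → 2 H
  atom 9: C, bond orders sum to 2 (valence 4) → 2 H
  atom 10: C, bond orders sum to 4 (valence 4) → 0 H
  atom 11: O, bond orders sum to 2 (valence 2) → 0 H
  atom 12: O, bond orders sum to 2 (valence 2) → 0 H
  atom 13: C, bond orders sum to 1 (valence 4) → 3 H
Totals → C:9, H:16, O:4.
In Hill order: C9H16O4.

C9H16O4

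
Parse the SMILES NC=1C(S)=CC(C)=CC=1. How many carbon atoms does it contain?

Count every carbon token in the SMILES (each C, including those in ring-closure positions and inside branches).
Carbon count: 7.

7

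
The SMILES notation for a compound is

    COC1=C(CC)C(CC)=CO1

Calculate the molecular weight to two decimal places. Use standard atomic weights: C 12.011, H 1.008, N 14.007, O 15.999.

First, the molecular formula is C9H14O2 (counting implicit H from valence).
  C: 9 × 12.011 = 108.099
  H: 14 × 1.008 = 14.112
  O: 2 × 15.999 = 31.998
Sum: 9×12.011 + 14×1.008 + 2×15.999 = 154.209 → 154.21 g/mol.

154.21 g/mol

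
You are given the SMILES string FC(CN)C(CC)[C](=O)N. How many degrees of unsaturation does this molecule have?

Molecular formula: C6H13FN2O.
DoU = (2C + 2 + N − H − X) / 2, where X is the halogen count and O/S are ignored.
    = (2·6 + 2 + 2 − 13 − 1) / 2 = 2 / 2 = 1.

1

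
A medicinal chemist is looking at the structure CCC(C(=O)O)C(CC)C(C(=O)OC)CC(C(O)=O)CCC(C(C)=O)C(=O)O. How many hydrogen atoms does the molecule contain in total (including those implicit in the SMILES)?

30

Walk through each heavy atom and fill implicit hydrogens from standard valence (C 4, N 3, O 2, S 2, halogen 1):
  atom 1: C, bond orders sum to 1 (valence 4) → 3 H
  atom 2: C, bond orders sum to 2 (valence 4) → 2 H
  atom 3: C, bond orders sum to 3 (valence 4) → 1 H
  atom 4: C, bond orders sum to 4 (valence 4) → 0 H
  atom 5: O, bond orders sum to 2 (valence 2) → 0 H
  atom 6: O, bond orders sum to 1 (valence 2) → 1 H
  atom 7: C, bond orders sum to 3 (valence 4) → 1 H
  atom 8: C, bond orders sum to 2 (valence 4) → 2 H
  atom 9: C, bond orders sum to 1 (valence 4) → 3 H
  atom 10: C, bond orders sum to 3 (valence 4) → 1 H
  atom 11: C, bond orders sum to 4 (valence 4) → 0 H
  atom 12: O, bond orders sum to 2 (valence 2) → 0 H
  atom 13: O, bond orders sum to 2 (valence 2) → 0 H
  atom 14: C, bond orders sum to 1 (valence 4) → 3 H
  atom 15: C, bond orders sum to 2 (valence 4) → 2 H
  atom 16: C, bond orders sum to 3 (valence 4) → 1 H
  atom 17: C, bond orders sum to 4 (valence 4) → 0 H
  atom 18: O, bond orders sum to 1 (valence 2) → 1 H
  atom 19: O, bond orders sum to 2 (valence 2) → 0 H
  atom 20: C, bond orders sum to 2 (valence 4) → 2 H
  atom 21: C, bond orders sum to 2 (valence 4) → 2 H
  atom 22: C, bond orders sum to 3 (valence 4) → 1 H
  atom 23: C, bond orders sum to 4 (valence 4) → 0 H
  atom 24: C, bond orders sum to 1 (valence 4) → 3 H
  atom 25: O, bond orders sum to 2 (valence 2) → 0 H
  atom 26: C, bond orders sum to 4 (valence 4) → 0 H
  atom 27: O, bond orders sum to 2 (valence 2) → 0 H
  atom 28: O, bond orders sum to 1 (valence 2) → 1 H
Total hydrogens: 30.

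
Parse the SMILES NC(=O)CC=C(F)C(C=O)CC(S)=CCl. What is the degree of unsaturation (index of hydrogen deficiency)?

4

Molecular formula: C9H11ClFNO2S.
DoU = (2C + 2 + N − H − X) / 2, where X is the halogen count and O/S are ignored.
    = (2·9 + 2 + 1 − 11 − 2) / 2 = 8 / 2 = 4.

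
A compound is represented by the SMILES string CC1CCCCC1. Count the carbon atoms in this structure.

7

Count every carbon token in the SMILES (each C, including those in ring-closure positions and inside branches).
Carbon count: 7.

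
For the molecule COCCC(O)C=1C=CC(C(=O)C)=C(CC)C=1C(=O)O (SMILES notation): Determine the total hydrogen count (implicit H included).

Walk through each heavy atom and fill implicit hydrogens from standard valence (C 4, N 3, O 2, S 2, halogen 1):
  atom 1: C, bond orders sum to 1 (valence 4) → 3 H
  atom 2: O, bond orders sum to 2 (valence 2) → 0 H
  atom 3: C, bond orders sum to 2 (valence 4) → 2 H
  atom 4: C, bond orders sum to 2 (valence 4) → 2 H
  atom 5: C, bond orders sum to 3 (valence 4) → 1 H
  atom 6: O, bond orders sum to 1 (valence 2) → 1 H
  atom 7: C, bond orders sum to 4 (valence 4) → 0 H
  atom 8: C, bond orders sum to 3 (valence 4) → 1 H
  atom 9: C, bond orders sum to 3 (valence 4) → 1 H
  atom 10: C, bond orders sum to 4 (valence 4) → 0 H
  atom 11: C, bond orders sum to 4 (valence 4) → 0 H
  atom 12: O, bond orders sum to 2 (valence 2) → 0 H
  atom 13: C, bond orders sum to 1 (valence 4) → 3 H
  atom 14: C, bond orders sum to 4 (valence 4) → 0 H
  atom 15: C, bond orders sum to 2 (valence 4) → 2 H
  atom 16: C, bond orders sum to 1 (valence 4) → 3 H
  atom 17: C, bond orders sum to 4 (valence 4) → 0 H
  atom 18: C, bond orders sum to 4 (valence 4) → 0 H
  atom 19: O, bond orders sum to 2 (valence 2) → 0 H
  atom 20: O, bond orders sum to 1 (valence 2) → 1 H
Total hydrogens: 20.

20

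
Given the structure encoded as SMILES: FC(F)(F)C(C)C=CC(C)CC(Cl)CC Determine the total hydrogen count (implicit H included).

18

Walk through each heavy atom and fill implicit hydrogens from standard valence (C 4, N 3, O 2, S 2, halogen 1):
  atom 1: F (halogen, monovalent) → 0 H
  atom 2: C, bond orders sum to 4 (valence 4) → 0 H
  atom 3: F (halogen, monovalent) → 0 H
  atom 4: F (halogen, monovalent) → 0 H
  atom 5: C, bond orders sum to 3 (valence 4) → 1 H
  atom 6: C, bond orders sum to 1 (valence 4) → 3 H
  atom 7: C, bond orders sum to 3 (valence 4) → 1 H
  atom 8: C, bond orders sum to 3 (valence 4) → 1 H
  atom 9: C, bond orders sum to 3 (valence 4) → 1 H
  atom 10: C, bond orders sum to 1 (valence 4) → 3 H
  atom 11: C, bond orders sum to 2 (valence 4) → 2 H
  atom 12: C, bond orders sum to 3 (valence 4) → 1 H
  atom 13: Cl (halogen, monovalent) → 0 H
  atom 14: C, bond orders sum to 2 (valence 4) → 2 H
  atom 15: C, bond orders sum to 1 (valence 4) → 3 H
Total hydrogens: 18.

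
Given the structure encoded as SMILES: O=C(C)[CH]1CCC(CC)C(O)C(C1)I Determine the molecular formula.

Walk through each heavy atom and fill implicit hydrogens from standard valence (C 4, N 3, O 2, S 2, halogen 1):
  atom 1: O, bond orders sum to 2 (valence 2) → 0 H
  atom 2: C, bond orders sum to 4 (valence 4) → 0 H
  atom 3: C, bond orders sum to 1 (valence 4) → 3 H
  atom 4: C with explicit H count 1
  atom 5: C, bond orders sum to 2 (valence 4) → 2 H
  atom 6: C, bond orders sum to 2 (valence 4) → 2 H
  atom 7: C, bond orders sum to 3 (valence 4) → 1 H
  atom 8: C, bond orders sum to 2 (valence 4) → 2 H
  atom 9: C, bond orders sum to 1 (valence 4) → 3 H
  atom 10: C, bond orders sum to 3 (valence 4) → 1 H
  atom 11: O, bond orders sum to 1 (valence 2) → 1 H
  atom 12: C, bond orders sum to 3 (valence 4) → 1 H
  atom 13: C, bond orders sum to 2 (valence 4) → 2 H
  atom 14: I (halogen, monovalent) → 0 H
Totals → C:11, H:19, I:1, O:2.

C11H19IO2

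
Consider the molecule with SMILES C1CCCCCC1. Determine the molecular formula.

Walk through each heavy atom and fill implicit hydrogens from standard valence (C 4, N 3, O 2, S 2, halogen 1):
  atom 1: C, bond orders sum to 2 (valence 4) → 2 H
  atom 2: C, bond orders sum to 2 (valence 4) → 2 H
  atom 3: C, bond orders sum to 2 (valence 4) → 2 H
  atom 4: C, bond orders sum to 2 (valence 4) → 2 H
  atom 5: C, bond orders sum to 2 (valence 4) → 2 H
  atom 6: C, bond orders sum to 2 (valence 4) → 2 H
  atom 7: C, bond orders sum to 2 (valence 4) → 2 H
Totals → C:7, H:14.
In Hill order: C7H14.

C7H14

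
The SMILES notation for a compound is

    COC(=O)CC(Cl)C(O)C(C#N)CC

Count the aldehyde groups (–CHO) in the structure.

0

Scan the SMILES for the aldehyde motif — none present.
Groups that are present: 1 ester, 1 hydroxyl, 1 nitrile.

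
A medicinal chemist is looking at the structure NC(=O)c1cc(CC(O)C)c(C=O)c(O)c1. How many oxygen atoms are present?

4

Scan the SMILES for O atoms (remember two-letter symbols like Cl and Br are single atoms).
Oxygen count: 4.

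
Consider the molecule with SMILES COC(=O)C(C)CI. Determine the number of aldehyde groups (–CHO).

Scan the SMILES for the aldehyde motif — none present.
Groups that are present: 1 ester.

0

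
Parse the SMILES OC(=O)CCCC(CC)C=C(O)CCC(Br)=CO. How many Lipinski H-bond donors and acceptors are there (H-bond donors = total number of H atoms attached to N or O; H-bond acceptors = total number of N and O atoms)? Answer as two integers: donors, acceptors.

3, 4

Donors: find every N or O and count the H atoms it carries.
  atom 1 (O): bond orders sum to 1 → 1 H
  atom 3 (O): bond orders sum to 2 → 0 H
  atom 12 (O): bond orders sum to 1 → 1 H
  atom 18 (O): bond orders sum to 1 → 1 H
Lipinski HBD = 3.
Acceptors: N atoms = 0, O atoms = 4 → HBA = 4.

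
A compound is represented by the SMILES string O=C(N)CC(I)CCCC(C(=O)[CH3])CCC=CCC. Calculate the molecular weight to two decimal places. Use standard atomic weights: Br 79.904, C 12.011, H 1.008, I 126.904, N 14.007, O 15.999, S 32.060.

379.28 g/mol

First, the molecular formula is C15H26INO2 (counting implicit H from valence).
  C: 15 × 12.011 = 180.165
  H: 26 × 1.008 = 26.208
  I: 1 × 126.904 = 126.904
  N: 1 × 14.007 = 14.007
  O: 2 × 15.999 = 31.998
Sum: 15×12.011 + 26×1.008 + 1×126.904 + 1×14.007 + 2×15.999 = 379.282 → 379.28 g/mol.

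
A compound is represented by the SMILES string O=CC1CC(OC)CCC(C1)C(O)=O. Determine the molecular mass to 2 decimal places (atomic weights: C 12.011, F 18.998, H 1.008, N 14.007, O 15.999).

200.23 g/mol

First, the molecular formula is C10H16O4 (counting implicit H from valence).
  C: 10 × 12.011 = 120.110
  H: 16 × 1.008 = 16.128
  O: 4 × 15.999 = 63.996
Sum: 10×12.011 + 16×1.008 + 4×15.999 = 200.234 → 200.23 g/mol.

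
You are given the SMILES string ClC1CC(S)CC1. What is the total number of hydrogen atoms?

Walk through each heavy atom and fill implicit hydrogens from standard valence (C 4, N 3, O 2, S 2, halogen 1):
  atom 1: Cl (halogen, monovalent) → 0 H
  atom 2: C, bond orders sum to 3 (valence 4) → 1 H
  atom 3: C, bond orders sum to 2 (valence 4) → 2 H
  atom 4: C, bond orders sum to 3 (valence 4) → 1 H
  atom 5: S, bond orders sum to 1 (valence 2) → 1 H
  atom 6: C, bond orders sum to 2 (valence 4) → 2 H
  atom 7: C, bond orders sum to 2 (valence 4) → 2 H
Total hydrogens: 9.

9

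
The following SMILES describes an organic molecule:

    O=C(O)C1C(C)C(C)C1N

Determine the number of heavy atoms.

10

Every atom symbol written in the SMILES (organic subset) is one heavy atom; implicit H are not written.
Heavy atoms by element → C:7, N:1, O:2.
Total: 10.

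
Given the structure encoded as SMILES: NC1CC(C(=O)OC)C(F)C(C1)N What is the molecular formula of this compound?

Walk through each heavy atom and fill implicit hydrogens from standard valence (C 4, N 3, O 2, S 2, halogen 1):
  atom 1: N, bond orders sum to 1 (valence 3) → 2 H
  atom 2: C, bond orders sum to 3 (valence 4) → 1 H
  atom 3: C, bond orders sum to 2 (valence 4) → 2 H
  atom 4: C, bond orders sum to 3 (valence 4) → 1 H
  atom 5: C, bond orders sum to 4 (valence 4) → 0 H
  atom 6: O, bond orders sum to 2 (valence 2) → 0 H
  atom 7: O, bond orders sum to 2 (valence 2) → 0 H
  atom 8: C, bond orders sum to 1 (valence 4) → 3 H
  atom 9: C, bond orders sum to 3 (valence 4) → 1 H
  atom 10: F (halogen, monovalent) → 0 H
  atom 11: C, bond orders sum to 3 (valence 4) → 1 H
  atom 12: C, bond orders sum to 2 (valence 4) → 2 H
  atom 13: N, bond orders sum to 1 (valence 3) → 2 H
Totals → C:8, H:15, F:1, N:2, O:2.
In Hill order: C8H15FN2O2.

C8H15FN2O2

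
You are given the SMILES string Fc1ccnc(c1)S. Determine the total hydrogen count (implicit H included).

Walk through each heavy atom and fill implicit hydrogens from standard valence (C 4, N 3, O 2, S 2, halogen 1); for lowercase aromatic atoms, an aromatic c carries 1 H when it has two neighbours and 0 H with three, and aromatic n carries 0 H:
  atom 1: F (halogen, monovalent) → 0 H
  atom 2: aromatic c, 3 neighbours → 0 H
  atom 3: aromatic c, 2 neighbours → 1 H
  atom 4: aromatic c, 2 neighbours → 1 H
  atom 5: aromatic n, 2 neighbours → 0 H
  atom 6: aromatic c, 3 neighbours → 0 H
  atom 7: aromatic c, 2 neighbours → 1 H
  atom 8: S, bond orders sum to 1 (valence 2) → 1 H
Total hydrogens: 4.

4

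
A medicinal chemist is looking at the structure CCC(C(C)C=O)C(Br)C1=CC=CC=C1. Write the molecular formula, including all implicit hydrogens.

C13H17BrO

Walk through each heavy atom and fill implicit hydrogens from standard valence (C 4, N 3, O 2, S 2, halogen 1):
  atom 1: C, bond orders sum to 1 (valence 4) → 3 H
  atom 2: C, bond orders sum to 2 (valence 4) → 2 H
  atom 3: C, bond orders sum to 3 (valence 4) → 1 H
  atom 4: C, bond orders sum to 3 (valence 4) → 1 H
  atom 5: C, bond orders sum to 1 (valence 4) → 3 H
  atom 6: C, bond orders sum to 3 (valence 4) → 1 H
  atom 7: O, bond orders sum to 2 (valence 2) → 0 H
  atom 8: C, bond orders sum to 3 (valence 4) → 1 H
  atom 9: Br (halogen, monovalent) → 0 H
  atom 10: C, bond orders sum to 4 (valence 4) → 0 H
  atom 11: C, bond orders sum to 3 (valence 4) → 1 H
  atom 12: C, bond orders sum to 3 (valence 4) → 1 H
  atom 13: C, bond orders sum to 3 (valence 4) → 1 H
  atom 14: C, bond orders sum to 3 (valence 4) → 1 H
  atom 15: C, bond orders sum to 3 (valence 4) → 1 H
Totals → C:13, H:17, Br:1, O:1.
In Hill order: C13H17BrO.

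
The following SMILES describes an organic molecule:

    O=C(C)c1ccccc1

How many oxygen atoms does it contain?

Scan the SMILES for O atoms (remember two-letter symbols like Cl and Br are single atoms).
Oxygen count: 1.

1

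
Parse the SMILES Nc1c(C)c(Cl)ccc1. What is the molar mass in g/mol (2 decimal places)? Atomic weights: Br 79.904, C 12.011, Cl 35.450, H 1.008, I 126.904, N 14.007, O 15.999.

First, the molecular formula is C7H8ClN (counting implicit H from valence).
  C: 7 × 12.011 = 84.077
  Cl: 1 × 35.450 = 35.450
  H: 8 × 1.008 = 8.064
  N: 1 × 14.007 = 14.007
Sum: 7×12.011 + 1×35.450 + 8×1.008 + 1×14.007 = 141.598 → 141.60 g/mol.

141.60 g/mol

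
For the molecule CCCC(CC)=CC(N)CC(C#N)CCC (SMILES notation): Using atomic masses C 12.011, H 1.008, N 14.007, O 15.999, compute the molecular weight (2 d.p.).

First, the molecular formula is C14H26N2 (counting implicit H from valence).
  C: 14 × 12.011 = 168.154
  H: 26 × 1.008 = 26.208
  N: 2 × 14.007 = 28.014
Sum: 14×12.011 + 26×1.008 + 2×14.007 = 222.376 → 222.38 g/mol.

222.38 g/mol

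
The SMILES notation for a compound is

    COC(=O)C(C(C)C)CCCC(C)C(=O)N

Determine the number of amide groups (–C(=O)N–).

The amide motif appears at heavy-atom position 14 in the SMILES.
Other groups present: 1 ester.
Amide count: 1.

1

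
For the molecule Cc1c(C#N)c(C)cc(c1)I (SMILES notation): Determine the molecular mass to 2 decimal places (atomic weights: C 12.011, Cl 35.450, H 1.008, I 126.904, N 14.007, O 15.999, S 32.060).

First, the molecular formula is C9H8IN (counting implicit H from valence).
  C: 9 × 12.011 = 108.099
  H: 8 × 1.008 = 8.064
  I: 1 × 126.904 = 126.904
  N: 1 × 14.007 = 14.007
Sum: 9×12.011 + 8×1.008 + 1×126.904 + 1×14.007 = 257.074 → 257.07 g/mol.

257.07 g/mol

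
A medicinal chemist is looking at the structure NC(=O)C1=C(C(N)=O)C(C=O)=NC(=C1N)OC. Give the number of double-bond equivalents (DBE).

Molecular formula: C9H10N4O4.
DoU = (2C + 2 + N − H − X) / 2, where X is the halogen count and O/S are ignored.
    = (2·9 + 2 + 4 − 10 − 0) / 2 = 14 / 2 = 7.

7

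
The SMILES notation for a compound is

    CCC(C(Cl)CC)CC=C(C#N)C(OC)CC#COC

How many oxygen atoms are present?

Scan the SMILES for O atoms (remember two-letter symbols like Cl and Br are single atoms).
Oxygen count: 2.

2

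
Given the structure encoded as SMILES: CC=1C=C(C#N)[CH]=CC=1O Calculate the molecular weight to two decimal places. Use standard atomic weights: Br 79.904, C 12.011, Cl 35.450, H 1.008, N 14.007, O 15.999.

First, the molecular formula is C8H7NO (counting implicit H from valence).
  C: 8 × 12.011 = 96.088
  H: 7 × 1.008 = 7.056
  N: 1 × 14.007 = 14.007
  O: 1 × 15.999 = 15.999
Sum: 8×12.011 + 7×1.008 + 1×14.007 + 1×15.999 = 133.150 → 133.15 g/mol.

133.15 g/mol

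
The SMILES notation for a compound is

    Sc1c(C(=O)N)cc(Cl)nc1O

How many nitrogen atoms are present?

Scan the SMILES for N atoms (remember two-letter symbols like Cl and Br are single atoms).
Nitrogen count: 2.

2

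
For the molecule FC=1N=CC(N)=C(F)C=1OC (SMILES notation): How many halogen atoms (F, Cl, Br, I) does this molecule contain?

Halogen atoms appear at heavy-atom positions 1, 8 (2×F).
Other groups present: 1 ether, 1 primary amine.
Halogen count: 2.

2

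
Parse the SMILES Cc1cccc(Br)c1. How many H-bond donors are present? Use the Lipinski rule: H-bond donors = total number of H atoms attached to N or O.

Donors: find every N or O and count the H atoms it carries.
  (no N or O atoms present)
Lipinski HBD = 0.

0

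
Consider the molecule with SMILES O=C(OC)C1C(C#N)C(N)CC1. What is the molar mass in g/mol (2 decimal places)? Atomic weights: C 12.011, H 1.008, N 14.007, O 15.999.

First, the molecular formula is C8H12N2O2 (counting implicit H from valence).
  C: 8 × 12.011 = 96.088
  H: 12 × 1.008 = 12.096
  N: 2 × 14.007 = 28.014
  O: 2 × 15.999 = 31.998
Sum: 8×12.011 + 12×1.008 + 2×14.007 + 2×15.999 = 168.196 → 168.20 g/mol.

168.20 g/mol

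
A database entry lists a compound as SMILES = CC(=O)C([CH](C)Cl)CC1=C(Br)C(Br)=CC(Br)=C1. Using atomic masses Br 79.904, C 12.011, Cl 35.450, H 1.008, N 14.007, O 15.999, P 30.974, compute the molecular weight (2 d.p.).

First, the molecular formula is C12H12Br3ClO (counting implicit H from valence).
  Br: 3 × 79.904 = 239.712
  C: 12 × 12.011 = 144.132
  Cl: 1 × 35.450 = 35.450
  H: 12 × 1.008 = 12.096
  O: 1 × 15.999 = 15.999
Sum: 3×79.904 + 12×12.011 + 1×35.450 + 12×1.008 + 1×15.999 = 447.389 → 447.39 g/mol.

447.39 g/mol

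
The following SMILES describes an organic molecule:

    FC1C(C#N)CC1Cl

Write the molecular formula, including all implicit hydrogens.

C5H5ClFN

Walk through each heavy atom and fill implicit hydrogens from standard valence (C 4, N 3, O 2, S 2, halogen 1):
  atom 1: F (halogen, monovalent) → 0 H
  atom 2: C, bond orders sum to 3 (valence 4) → 1 H
  atom 3: C, bond orders sum to 3 (valence 4) → 1 H
  atom 4: C, bond orders sum to 4 (valence 4) → 0 H
  atom 5: N, bond orders sum to 3 (valence 3) → 0 H
  atom 6: C, bond orders sum to 2 (valence 4) → 2 H
  atom 7: C, bond orders sum to 3 (valence 4) → 1 H
  atom 8: Cl (halogen, monovalent) → 0 H
Totals → C:5, H:5, Cl:1, F:1, N:1.
In Hill order: C5H5ClFN.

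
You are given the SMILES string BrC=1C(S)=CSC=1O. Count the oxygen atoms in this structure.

Scan the SMILES for O atoms (remember two-letter symbols like Cl and Br are single atoms).
Oxygen count: 1.

1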